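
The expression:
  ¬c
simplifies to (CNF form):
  ¬c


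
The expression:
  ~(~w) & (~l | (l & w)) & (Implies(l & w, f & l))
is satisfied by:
  {w: True, f: True, l: False}
  {w: True, l: False, f: False}
  {w: True, f: True, l: True}


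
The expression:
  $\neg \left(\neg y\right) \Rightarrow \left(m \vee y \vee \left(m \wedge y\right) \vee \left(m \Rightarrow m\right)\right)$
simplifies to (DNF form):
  $\text{True}$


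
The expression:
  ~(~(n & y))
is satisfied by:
  {y: True, n: True}


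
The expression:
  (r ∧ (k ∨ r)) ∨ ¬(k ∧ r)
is always true.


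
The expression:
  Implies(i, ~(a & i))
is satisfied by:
  {a: False, i: False}
  {i: True, a: False}
  {a: True, i: False}


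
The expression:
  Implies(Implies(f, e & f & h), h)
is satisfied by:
  {h: True, f: True}
  {h: True, f: False}
  {f: True, h: False}


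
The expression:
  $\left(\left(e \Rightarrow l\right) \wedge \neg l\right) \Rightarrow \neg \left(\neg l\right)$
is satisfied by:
  {l: True, e: True}
  {l: True, e: False}
  {e: True, l: False}


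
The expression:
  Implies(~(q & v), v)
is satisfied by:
  {v: True}


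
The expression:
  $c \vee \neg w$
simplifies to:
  $c \vee \neg w$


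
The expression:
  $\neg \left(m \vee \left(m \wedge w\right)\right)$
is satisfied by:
  {m: False}


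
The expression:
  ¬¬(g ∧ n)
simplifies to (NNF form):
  g ∧ n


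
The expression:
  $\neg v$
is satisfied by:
  {v: False}


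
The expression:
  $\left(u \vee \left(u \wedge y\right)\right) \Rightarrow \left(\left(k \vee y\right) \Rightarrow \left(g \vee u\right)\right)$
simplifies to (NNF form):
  $\text{True}$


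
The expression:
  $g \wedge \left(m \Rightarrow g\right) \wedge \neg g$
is never true.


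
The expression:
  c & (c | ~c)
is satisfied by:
  {c: True}


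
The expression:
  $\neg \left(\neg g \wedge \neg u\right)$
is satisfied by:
  {g: True, u: True}
  {g: True, u: False}
  {u: True, g: False}


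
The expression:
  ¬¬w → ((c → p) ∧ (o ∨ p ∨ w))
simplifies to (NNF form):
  p ∨ ¬c ∨ ¬w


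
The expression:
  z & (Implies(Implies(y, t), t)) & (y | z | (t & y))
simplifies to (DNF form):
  (t & z) | (y & z)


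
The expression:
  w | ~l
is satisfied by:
  {w: True, l: False}
  {l: False, w: False}
  {l: True, w: True}


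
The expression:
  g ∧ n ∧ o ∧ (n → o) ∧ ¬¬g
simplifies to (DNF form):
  g ∧ n ∧ o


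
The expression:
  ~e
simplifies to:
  ~e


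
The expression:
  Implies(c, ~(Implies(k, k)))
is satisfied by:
  {c: False}


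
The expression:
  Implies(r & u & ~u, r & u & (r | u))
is always true.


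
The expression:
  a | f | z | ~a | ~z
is always true.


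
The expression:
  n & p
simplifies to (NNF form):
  n & p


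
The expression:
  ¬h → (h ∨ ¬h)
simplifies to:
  True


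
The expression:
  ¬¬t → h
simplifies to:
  h ∨ ¬t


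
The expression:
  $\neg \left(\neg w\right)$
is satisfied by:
  {w: True}


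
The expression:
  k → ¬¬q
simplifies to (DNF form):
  q ∨ ¬k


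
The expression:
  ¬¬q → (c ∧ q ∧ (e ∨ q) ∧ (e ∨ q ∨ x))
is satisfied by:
  {c: True, q: False}
  {q: False, c: False}
  {q: True, c: True}


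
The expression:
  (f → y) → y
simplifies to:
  f ∨ y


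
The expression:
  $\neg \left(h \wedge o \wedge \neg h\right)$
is always true.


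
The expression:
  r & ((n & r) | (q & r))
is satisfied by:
  {r: True, n: True, q: True}
  {r: True, n: True, q: False}
  {r: True, q: True, n: False}


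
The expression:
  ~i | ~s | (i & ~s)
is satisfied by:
  {s: False, i: False}
  {i: True, s: False}
  {s: True, i: False}


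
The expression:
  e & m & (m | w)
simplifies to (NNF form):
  e & m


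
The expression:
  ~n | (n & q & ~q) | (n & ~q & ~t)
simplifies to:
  ~n | (~q & ~t)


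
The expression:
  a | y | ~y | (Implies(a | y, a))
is always true.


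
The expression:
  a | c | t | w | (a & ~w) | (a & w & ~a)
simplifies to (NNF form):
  a | c | t | w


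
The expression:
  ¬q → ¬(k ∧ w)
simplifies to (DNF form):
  q ∨ ¬k ∨ ¬w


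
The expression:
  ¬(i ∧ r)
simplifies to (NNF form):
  ¬i ∨ ¬r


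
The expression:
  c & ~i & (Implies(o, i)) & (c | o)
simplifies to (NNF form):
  c & ~i & ~o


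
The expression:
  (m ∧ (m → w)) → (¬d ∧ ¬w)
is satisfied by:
  {w: False, m: False}
  {m: True, w: False}
  {w: True, m: False}


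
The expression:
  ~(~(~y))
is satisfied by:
  {y: False}


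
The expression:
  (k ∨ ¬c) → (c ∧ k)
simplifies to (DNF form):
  c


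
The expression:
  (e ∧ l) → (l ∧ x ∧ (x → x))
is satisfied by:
  {x: True, l: False, e: False}
  {l: False, e: False, x: False}
  {x: True, e: True, l: False}
  {e: True, l: False, x: False}
  {x: True, l: True, e: False}
  {l: True, x: False, e: False}
  {x: True, e: True, l: True}


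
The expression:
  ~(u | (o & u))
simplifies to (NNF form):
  ~u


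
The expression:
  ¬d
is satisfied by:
  {d: False}


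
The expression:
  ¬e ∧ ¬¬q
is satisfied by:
  {q: True, e: False}


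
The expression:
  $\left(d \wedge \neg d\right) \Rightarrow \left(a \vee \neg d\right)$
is always true.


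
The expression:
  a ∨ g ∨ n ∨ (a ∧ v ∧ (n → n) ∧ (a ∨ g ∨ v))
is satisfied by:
  {n: True, a: True, g: True}
  {n: True, a: True, g: False}
  {n: True, g: True, a: False}
  {n: True, g: False, a: False}
  {a: True, g: True, n: False}
  {a: True, g: False, n: False}
  {g: True, a: False, n: False}


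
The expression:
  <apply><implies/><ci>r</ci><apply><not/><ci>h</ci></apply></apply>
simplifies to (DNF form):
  <apply><or/><apply><not/><ci>h</ci></apply><apply><not/><ci>r</ci></apply></apply>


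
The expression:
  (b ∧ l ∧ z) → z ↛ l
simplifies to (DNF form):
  ¬b ∨ ¬l ∨ ¬z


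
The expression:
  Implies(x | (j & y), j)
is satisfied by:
  {j: True, x: False}
  {x: False, j: False}
  {x: True, j: True}


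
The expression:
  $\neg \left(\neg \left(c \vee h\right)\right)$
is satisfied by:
  {c: True, h: True}
  {c: True, h: False}
  {h: True, c: False}


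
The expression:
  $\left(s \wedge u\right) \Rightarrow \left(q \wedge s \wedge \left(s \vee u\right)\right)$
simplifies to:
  $q \vee \neg s \vee \neg u$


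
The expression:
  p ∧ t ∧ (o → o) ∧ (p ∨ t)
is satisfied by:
  {t: True, p: True}


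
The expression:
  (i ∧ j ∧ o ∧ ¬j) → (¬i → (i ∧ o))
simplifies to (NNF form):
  True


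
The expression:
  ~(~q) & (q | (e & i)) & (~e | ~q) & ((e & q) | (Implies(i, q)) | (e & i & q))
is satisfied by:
  {q: True, e: False}


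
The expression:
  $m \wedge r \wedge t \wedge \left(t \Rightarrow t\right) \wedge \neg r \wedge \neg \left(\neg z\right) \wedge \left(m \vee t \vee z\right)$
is never true.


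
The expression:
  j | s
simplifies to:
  j | s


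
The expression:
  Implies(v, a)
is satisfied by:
  {a: True, v: False}
  {v: False, a: False}
  {v: True, a: True}


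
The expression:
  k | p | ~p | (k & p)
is always true.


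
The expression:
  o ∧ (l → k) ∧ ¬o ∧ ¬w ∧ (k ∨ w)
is never true.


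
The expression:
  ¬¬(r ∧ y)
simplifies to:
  r ∧ y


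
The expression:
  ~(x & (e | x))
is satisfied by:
  {x: False}


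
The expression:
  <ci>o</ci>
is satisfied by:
  {o: True}


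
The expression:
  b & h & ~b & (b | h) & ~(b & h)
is never true.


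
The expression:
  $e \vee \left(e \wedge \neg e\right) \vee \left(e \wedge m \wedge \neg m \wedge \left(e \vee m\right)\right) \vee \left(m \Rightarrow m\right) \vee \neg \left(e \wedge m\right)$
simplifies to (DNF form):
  $\text{True}$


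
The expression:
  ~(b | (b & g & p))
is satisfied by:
  {b: False}


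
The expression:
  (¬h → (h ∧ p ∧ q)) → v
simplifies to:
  v ∨ ¬h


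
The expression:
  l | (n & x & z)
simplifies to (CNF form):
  (l | n) & (l | x) & (l | z)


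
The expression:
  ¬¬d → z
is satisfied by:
  {z: True, d: False}
  {d: False, z: False}
  {d: True, z: True}


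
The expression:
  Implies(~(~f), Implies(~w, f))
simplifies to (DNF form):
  True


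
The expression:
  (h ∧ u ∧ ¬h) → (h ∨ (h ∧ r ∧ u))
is always true.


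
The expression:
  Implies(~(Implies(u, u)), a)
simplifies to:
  True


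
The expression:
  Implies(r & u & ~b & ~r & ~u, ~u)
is always true.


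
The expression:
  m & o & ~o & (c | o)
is never true.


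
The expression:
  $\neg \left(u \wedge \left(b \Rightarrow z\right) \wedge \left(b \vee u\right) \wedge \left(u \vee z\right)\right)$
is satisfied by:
  {b: True, u: False, z: False}
  {b: False, u: False, z: False}
  {z: True, b: True, u: False}
  {z: True, b: False, u: False}
  {u: True, b: True, z: False}


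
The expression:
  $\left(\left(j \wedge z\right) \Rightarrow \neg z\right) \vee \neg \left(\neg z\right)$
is always true.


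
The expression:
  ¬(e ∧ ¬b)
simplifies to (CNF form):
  b ∨ ¬e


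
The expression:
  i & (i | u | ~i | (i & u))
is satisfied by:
  {i: True}


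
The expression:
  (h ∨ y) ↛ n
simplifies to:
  ¬n ∧ (h ∨ y)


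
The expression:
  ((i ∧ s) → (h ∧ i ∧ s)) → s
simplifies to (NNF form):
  s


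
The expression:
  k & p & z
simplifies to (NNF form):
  k & p & z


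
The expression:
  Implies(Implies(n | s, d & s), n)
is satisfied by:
  {n: True, s: True, d: False}
  {n: True, d: False, s: False}
  {n: True, s: True, d: True}
  {n: True, d: True, s: False}
  {s: True, d: False, n: False}


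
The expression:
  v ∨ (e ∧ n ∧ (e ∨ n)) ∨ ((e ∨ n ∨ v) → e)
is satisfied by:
  {v: True, e: True, n: False}
  {v: True, e: False, n: False}
  {e: True, v: False, n: False}
  {v: False, e: False, n: False}
  {n: True, v: True, e: True}
  {n: True, v: True, e: False}
  {n: True, e: True, v: False}


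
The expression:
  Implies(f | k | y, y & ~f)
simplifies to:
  ~f & (y | ~k)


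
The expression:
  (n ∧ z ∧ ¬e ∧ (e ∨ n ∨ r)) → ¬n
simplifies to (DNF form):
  e ∨ ¬n ∨ ¬z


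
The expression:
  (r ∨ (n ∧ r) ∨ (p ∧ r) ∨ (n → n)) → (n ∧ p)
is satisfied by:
  {p: True, n: True}


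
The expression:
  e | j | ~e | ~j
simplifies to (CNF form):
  True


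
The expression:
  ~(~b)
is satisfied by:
  {b: True}


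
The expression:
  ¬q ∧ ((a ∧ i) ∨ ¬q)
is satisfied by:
  {q: False}


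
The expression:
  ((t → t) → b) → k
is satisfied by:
  {k: True, b: False}
  {b: False, k: False}
  {b: True, k: True}


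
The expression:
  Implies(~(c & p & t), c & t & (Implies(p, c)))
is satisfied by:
  {t: True, c: True}


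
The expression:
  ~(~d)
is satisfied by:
  {d: True}


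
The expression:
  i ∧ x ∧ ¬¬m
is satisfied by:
  {m: True, x: True, i: True}


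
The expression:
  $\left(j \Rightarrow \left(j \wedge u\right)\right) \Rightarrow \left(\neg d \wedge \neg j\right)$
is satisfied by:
  {u: False, j: False, d: False}
  {j: True, u: False, d: False}
  {d: True, j: True, u: False}
  {u: True, j: False, d: False}


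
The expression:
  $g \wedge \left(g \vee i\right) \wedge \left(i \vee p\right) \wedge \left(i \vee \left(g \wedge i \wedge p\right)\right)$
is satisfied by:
  {i: True, g: True}


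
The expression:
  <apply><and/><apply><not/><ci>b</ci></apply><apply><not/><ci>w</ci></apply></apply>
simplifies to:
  <apply><and/><apply><not/><ci>b</ci></apply><apply><not/><ci>w</ci></apply></apply>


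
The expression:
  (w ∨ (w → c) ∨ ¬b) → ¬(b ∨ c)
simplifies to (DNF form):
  ¬b ∧ ¬c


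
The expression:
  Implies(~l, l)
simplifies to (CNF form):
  l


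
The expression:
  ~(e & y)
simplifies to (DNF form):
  ~e | ~y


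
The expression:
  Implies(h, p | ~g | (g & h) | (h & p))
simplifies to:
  True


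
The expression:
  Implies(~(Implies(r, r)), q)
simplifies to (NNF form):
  True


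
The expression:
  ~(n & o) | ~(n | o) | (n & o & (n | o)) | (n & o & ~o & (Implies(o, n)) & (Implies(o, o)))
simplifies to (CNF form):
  True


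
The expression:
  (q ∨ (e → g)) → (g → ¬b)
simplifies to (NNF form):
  ¬b ∨ ¬g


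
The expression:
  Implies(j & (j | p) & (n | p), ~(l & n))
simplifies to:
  ~j | ~l | ~n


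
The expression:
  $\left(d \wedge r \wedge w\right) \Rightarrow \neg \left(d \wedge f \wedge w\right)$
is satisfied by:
  {w: False, d: False, r: False, f: False}
  {f: True, w: False, d: False, r: False}
  {r: True, w: False, d: False, f: False}
  {f: True, r: True, w: False, d: False}
  {d: True, f: False, w: False, r: False}
  {f: True, d: True, w: False, r: False}
  {r: True, d: True, f: False, w: False}
  {f: True, r: True, d: True, w: False}
  {w: True, r: False, d: False, f: False}
  {f: True, w: True, r: False, d: False}
  {r: True, w: True, f: False, d: False}
  {f: True, r: True, w: True, d: False}
  {d: True, w: True, r: False, f: False}
  {f: True, d: True, w: True, r: False}
  {r: True, d: True, w: True, f: False}


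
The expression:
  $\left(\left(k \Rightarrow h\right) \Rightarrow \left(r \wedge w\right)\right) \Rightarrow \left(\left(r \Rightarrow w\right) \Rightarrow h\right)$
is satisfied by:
  {h: True, w: False, k: False, r: False}
  {r: True, h: True, w: False, k: False}
  {h: True, k: True, w: False, r: False}
  {r: True, h: True, k: True, w: False}
  {h: True, w: True, k: False, r: False}
  {h: True, r: True, w: True, k: False}
  {h: True, k: True, w: True, r: False}
  {r: True, h: True, k: True, w: True}
  {r: False, w: False, k: False, h: False}
  {r: True, w: False, k: False, h: False}
  {r: True, k: True, w: False, h: False}
  {w: True, r: False, k: False, h: False}


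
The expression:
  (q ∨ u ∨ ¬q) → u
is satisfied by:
  {u: True}


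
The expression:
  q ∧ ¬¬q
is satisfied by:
  {q: True}


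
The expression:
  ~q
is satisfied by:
  {q: False}


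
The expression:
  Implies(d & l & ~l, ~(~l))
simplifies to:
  True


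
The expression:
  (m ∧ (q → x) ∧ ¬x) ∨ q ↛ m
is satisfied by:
  {q: True, m: False, x: False}
  {x: True, q: True, m: False}
  {m: True, x: False, q: False}


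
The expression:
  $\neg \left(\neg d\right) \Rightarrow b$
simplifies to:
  $b \vee \neg d$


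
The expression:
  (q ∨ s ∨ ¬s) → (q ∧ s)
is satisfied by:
  {s: True, q: True}


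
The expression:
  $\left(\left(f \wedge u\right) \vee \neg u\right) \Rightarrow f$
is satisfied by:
  {u: True, f: True}
  {u: True, f: False}
  {f: True, u: False}


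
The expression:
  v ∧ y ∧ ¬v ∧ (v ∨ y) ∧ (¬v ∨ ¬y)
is never true.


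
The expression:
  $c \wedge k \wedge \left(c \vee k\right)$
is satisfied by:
  {c: True, k: True}


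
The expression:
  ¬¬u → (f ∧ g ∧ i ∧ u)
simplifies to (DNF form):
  (f ∧ g ∧ i) ∨ ¬u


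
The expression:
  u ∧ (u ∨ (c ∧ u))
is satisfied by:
  {u: True}


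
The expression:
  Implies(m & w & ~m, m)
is always true.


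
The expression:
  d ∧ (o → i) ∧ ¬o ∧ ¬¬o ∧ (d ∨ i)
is never true.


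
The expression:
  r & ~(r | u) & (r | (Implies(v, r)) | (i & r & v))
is never true.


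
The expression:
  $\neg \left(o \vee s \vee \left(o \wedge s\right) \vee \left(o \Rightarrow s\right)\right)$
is never true.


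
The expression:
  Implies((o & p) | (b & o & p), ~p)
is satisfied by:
  {p: False, o: False}
  {o: True, p: False}
  {p: True, o: False}


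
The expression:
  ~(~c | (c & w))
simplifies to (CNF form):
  c & ~w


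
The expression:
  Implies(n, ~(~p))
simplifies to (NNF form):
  p | ~n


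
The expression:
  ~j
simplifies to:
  ~j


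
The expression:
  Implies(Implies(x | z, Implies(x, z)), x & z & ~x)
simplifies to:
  x & ~z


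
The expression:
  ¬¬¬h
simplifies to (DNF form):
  ¬h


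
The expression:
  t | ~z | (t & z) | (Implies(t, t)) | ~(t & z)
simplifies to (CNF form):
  True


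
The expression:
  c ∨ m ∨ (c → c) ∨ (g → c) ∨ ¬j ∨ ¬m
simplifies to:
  True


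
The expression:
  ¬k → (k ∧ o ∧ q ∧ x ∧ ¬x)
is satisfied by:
  {k: True}


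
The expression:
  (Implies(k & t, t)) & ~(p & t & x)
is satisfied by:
  {p: False, t: False, x: False}
  {x: True, p: False, t: False}
  {t: True, p: False, x: False}
  {x: True, t: True, p: False}
  {p: True, x: False, t: False}
  {x: True, p: True, t: False}
  {t: True, p: True, x: False}


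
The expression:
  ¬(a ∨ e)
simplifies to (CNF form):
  ¬a ∧ ¬e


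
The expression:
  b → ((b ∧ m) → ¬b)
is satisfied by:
  {m: False, b: False}
  {b: True, m: False}
  {m: True, b: False}


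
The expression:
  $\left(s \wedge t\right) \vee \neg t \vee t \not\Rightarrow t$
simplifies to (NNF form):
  $s \vee \neg t$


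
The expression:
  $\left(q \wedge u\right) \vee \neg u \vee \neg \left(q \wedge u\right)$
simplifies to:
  $\text{True}$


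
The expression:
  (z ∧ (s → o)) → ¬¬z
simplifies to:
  True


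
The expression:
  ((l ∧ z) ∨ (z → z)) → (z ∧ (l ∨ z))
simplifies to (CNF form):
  z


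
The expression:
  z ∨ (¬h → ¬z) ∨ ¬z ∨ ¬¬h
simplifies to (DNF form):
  True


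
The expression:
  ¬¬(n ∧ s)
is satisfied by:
  {s: True, n: True}


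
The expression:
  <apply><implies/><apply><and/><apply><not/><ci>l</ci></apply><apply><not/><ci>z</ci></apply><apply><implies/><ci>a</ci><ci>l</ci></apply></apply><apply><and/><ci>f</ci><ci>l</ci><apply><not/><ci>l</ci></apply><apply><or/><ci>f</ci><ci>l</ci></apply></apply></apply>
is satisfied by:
  {a: True, z: True, l: True}
  {a: True, z: True, l: False}
  {a: True, l: True, z: False}
  {a: True, l: False, z: False}
  {z: True, l: True, a: False}
  {z: True, l: False, a: False}
  {l: True, z: False, a: False}


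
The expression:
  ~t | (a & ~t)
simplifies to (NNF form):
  ~t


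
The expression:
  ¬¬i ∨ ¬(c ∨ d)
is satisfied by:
  {i: True, c: False, d: False}
  {i: True, d: True, c: False}
  {i: True, c: True, d: False}
  {i: True, d: True, c: True}
  {d: False, c: False, i: False}


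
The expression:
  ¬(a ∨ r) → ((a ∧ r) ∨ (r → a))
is always true.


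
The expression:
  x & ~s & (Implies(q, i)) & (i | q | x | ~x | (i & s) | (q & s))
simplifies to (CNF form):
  x & ~s & (i | ~q)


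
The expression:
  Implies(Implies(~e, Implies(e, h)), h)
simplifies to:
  h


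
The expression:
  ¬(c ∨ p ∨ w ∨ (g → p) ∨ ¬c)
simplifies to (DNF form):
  False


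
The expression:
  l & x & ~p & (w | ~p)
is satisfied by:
  {x: True, l: True, p: False}


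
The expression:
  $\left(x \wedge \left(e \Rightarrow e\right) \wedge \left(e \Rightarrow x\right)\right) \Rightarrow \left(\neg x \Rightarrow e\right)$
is always true.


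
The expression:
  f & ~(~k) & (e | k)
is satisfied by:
  {f: True, k: True}


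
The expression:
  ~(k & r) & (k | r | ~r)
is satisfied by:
  {k: False, r: False}
  {r: True, k: False}
  {k: True, r: False}


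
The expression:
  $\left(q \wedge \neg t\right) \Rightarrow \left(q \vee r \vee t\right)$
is always true.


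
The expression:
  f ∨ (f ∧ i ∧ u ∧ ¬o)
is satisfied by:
  {f: True}


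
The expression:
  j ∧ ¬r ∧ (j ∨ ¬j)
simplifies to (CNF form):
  j ∧ ¬r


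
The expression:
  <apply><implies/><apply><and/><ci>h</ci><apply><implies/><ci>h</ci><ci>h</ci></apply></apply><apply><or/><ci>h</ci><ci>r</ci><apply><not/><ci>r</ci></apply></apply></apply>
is always true.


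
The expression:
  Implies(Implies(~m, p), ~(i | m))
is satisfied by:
  {p: False, m: False, i: False}
  {i: True, p: False, m: False}
  {p: True, i: False, m: False}


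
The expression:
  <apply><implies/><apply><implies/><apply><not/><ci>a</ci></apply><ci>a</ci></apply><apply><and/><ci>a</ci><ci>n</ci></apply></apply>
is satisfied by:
  {n: True, a: False}
  {a: False, n: False}
  {a: True, n: True}


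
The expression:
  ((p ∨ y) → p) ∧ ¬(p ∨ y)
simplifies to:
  ¬p ∧ ¬y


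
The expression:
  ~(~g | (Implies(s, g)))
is never true.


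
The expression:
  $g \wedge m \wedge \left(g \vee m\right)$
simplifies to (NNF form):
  $g \wedge m$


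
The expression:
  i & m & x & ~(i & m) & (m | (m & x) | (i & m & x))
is never true.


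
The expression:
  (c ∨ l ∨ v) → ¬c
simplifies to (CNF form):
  ¬c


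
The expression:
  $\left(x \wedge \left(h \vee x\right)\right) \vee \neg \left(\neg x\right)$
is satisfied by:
  {x: True}


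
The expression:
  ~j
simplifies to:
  ~j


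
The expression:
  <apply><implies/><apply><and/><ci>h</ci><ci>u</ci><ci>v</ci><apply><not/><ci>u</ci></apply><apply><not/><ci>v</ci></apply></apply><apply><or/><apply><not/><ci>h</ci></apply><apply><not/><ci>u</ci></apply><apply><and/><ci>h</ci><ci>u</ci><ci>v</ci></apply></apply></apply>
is always true.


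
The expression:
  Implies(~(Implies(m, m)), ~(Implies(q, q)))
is always true.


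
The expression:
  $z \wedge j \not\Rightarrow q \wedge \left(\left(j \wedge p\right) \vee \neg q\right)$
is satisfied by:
  {z: True, j: True, q: False}


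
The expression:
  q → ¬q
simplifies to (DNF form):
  ¬q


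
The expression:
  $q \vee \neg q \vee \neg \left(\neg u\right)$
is always true.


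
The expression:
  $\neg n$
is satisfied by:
  {n: False}


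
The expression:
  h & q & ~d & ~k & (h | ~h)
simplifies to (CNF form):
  h & q & ~d & ~k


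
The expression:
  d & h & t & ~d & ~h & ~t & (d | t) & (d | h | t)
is never true.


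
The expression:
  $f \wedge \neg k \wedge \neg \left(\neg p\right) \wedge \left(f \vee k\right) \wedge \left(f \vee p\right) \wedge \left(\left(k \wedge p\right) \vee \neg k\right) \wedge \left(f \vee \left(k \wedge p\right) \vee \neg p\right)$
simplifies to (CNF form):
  $f \wedge p \wedge \neg k$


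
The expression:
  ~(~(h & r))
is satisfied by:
  {r: True, h: True}


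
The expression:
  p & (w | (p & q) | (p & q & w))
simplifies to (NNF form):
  p & (q | w)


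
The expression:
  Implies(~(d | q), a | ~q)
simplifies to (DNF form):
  True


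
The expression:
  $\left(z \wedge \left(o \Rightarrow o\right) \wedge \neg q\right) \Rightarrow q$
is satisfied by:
  {q: True, z: False}
  {z: False, q: False}
  {z: True, q: True}


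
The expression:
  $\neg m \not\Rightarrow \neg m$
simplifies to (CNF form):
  $\text{False}$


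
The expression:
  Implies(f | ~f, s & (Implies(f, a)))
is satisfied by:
  {a: True, s: True, f: False}
  {s: True, f: False, a: False}
  {f: True, a: True, s: True}


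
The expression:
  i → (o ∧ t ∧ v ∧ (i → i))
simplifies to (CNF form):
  (o ∨ ¬i) ∧ (t ∨ ¬i) ∧ (v ∨ ¬i)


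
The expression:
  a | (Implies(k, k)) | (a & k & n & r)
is always true.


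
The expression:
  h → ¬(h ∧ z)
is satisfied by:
  {h: False, z: False}
  {z: True, h: False}
  {h: True, z: False}


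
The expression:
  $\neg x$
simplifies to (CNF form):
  $\neg x$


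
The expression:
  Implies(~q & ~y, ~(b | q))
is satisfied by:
  {y: True, q: True, b: False}
  {y: True, q: False, b: False}
  {q: True, y: False, b: False}
  {y: False, q: False, b: False}
  {y: True, b: True, q: True}
  {y: True, b: True, q: False}
  {b: True, q: True, y: False}


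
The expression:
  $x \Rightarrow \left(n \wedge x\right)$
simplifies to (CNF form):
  $n \vee \neg x$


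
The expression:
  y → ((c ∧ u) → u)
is always true.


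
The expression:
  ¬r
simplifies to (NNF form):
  ¬r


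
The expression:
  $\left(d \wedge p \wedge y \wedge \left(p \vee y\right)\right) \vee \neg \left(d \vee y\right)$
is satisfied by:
  {p: True, d: False, y: False}
  {d: False, y: False, p: False}
  {y: True, p: True, d: True}


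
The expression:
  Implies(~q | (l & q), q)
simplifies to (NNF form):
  q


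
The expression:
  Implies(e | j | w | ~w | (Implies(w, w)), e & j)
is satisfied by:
  {j: True, e: True}


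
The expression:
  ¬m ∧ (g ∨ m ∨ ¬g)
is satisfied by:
  {m: False}


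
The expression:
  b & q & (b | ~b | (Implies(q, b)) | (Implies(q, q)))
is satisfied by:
  {b: True, q: True}


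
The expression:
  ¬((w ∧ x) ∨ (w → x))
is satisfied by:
  {w: True, x: False}


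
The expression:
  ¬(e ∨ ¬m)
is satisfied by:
  {m: True, e: False}


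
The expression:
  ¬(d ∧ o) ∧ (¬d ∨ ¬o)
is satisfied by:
  {o: False, d: False}
  {d: True, o: False}
  {o: True, d: False}


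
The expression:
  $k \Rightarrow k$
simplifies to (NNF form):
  $\text{True}$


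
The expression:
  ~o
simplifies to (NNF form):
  ~o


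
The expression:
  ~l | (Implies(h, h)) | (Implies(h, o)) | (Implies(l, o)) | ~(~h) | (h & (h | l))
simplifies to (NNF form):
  True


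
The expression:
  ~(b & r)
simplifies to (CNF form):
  ~b | ~r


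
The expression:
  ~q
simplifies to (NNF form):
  ~q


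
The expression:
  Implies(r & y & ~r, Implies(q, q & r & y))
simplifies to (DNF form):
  True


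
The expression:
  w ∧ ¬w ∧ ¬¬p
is never true.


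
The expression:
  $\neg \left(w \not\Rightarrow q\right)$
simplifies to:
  $q \vee \neg w$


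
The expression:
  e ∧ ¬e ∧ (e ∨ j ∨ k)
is never true.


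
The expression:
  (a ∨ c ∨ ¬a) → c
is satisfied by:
  {c: True}


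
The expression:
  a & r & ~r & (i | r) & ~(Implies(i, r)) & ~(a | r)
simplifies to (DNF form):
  False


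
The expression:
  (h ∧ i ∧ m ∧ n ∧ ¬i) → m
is always true.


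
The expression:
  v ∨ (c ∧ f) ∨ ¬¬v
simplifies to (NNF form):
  v ∨ (c ∧ f)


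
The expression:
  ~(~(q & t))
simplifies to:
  q & t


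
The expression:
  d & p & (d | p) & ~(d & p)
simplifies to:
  False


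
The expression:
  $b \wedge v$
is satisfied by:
  {b: True, v: True}


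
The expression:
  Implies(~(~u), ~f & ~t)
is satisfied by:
  {t: False, u: False, f: False}
  {f: True, t: False, u: False}
  {t: True, f: False, u: False}
  {f: True, t: True, u: False}
  {u: True, f: False, t: False}


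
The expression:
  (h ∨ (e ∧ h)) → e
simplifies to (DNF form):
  e ∨ ¬h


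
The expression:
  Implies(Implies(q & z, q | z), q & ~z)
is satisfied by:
  {q: True, z: False}


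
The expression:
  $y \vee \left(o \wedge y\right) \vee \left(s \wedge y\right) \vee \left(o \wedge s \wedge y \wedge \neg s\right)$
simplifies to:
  $y$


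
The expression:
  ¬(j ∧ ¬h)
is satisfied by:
  {h: True, j: False}
  {j: False, h: False}
  {j: True, h: True}


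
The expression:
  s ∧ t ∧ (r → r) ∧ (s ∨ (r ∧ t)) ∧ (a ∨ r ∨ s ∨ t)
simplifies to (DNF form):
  s ∧ t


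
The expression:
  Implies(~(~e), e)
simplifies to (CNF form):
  True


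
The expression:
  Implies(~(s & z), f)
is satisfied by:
  {z: True, f: True, s: True}
  {z: True, f: True, s: False}
  {f: True, s: True, z: False}
  {f: True, s: False, z: False}
  {z: True, s: True, f: False}


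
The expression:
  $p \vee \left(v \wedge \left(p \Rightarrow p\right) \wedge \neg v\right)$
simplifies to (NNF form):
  $p$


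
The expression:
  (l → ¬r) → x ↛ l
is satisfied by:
  {r: True, x: True, l: False}
  {x: True, l: False, r: False}
  {r: True, x: True, l: True}
  {r: True, l: True, x: False}


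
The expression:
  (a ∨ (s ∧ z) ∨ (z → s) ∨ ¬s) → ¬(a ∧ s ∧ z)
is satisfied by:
  {s: False, z: False, a: False}
  {a: True, s: False, z: False}
  {z: True, s: False, a: False}
  {a: True, z: True, s: False}
  {s: True, a: False, z: False}
  {a: True, s: True, z: False}
  {z: True, s: True, a: False}


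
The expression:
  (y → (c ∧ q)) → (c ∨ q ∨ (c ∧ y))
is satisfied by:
  {y: True, q: True, c: True}
  {y: True, q: True, c: False}
  {y: True, c: True, q: False}
  {y: True, c: False, q: False}
  {q: True, c: True, y: False}
  {q: True, c: False, y: False}
  {c: True, q: False, y: False}


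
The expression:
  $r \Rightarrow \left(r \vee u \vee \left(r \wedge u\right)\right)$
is always true.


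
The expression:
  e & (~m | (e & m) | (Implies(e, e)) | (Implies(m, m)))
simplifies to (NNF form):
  e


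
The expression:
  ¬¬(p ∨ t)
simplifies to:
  p ∨ t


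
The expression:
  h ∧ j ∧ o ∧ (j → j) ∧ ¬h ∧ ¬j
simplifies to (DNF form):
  False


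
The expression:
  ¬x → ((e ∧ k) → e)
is always true.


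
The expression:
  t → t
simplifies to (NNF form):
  True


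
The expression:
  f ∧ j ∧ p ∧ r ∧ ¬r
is never true.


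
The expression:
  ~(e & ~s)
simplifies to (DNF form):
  s | ~e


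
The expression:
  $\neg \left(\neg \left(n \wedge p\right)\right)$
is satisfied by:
  {p: True, n: True}


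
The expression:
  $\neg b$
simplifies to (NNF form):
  $\neg b$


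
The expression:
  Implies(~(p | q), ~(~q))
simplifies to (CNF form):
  p | q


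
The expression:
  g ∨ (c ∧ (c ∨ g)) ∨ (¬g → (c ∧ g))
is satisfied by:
  {c: True, g: True}
  {c: True, g: False}
  {g: True, c: False}


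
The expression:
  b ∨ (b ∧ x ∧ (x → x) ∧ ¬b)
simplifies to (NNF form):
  b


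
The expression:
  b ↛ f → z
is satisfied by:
  {z: True, f: True, b: False}
  {z: True, f: False, b: False}
  {f: True, z: False, b: False}
  {z: False, f: False, b: False}
  {b: True, z: True, f: True}
  {b: True, z: True, f: False}
  {b: True, f: True, z: False}


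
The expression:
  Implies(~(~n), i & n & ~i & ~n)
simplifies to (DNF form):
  ~n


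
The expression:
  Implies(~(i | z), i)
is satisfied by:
  {i: True, z: True}
  {i: True, z: False}
  {z: True, i: False}


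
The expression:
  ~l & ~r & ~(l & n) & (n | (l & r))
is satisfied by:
  {n: True, r: False, l: False}


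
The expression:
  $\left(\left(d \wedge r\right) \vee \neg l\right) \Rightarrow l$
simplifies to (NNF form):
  $l$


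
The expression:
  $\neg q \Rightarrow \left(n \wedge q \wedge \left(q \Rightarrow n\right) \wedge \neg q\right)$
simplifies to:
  $q$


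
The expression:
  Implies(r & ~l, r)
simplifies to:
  True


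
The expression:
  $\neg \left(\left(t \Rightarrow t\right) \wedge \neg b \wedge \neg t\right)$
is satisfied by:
  {b: True, t: True}
  {b: True, t: False}
  {t: True, b: False}


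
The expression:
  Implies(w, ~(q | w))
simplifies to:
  ~w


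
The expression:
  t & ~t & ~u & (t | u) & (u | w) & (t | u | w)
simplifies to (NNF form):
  False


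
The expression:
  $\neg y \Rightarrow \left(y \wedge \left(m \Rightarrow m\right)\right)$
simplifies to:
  $y$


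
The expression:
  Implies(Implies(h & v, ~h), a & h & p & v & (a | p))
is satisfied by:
  {h: True, v: True}


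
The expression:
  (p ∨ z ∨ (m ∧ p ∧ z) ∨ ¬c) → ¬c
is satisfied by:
  {z: False, c: False, p: False}
  {p: True, z: False, c: False}
  {z: True, p: False, c: False}
  {p: True, z: True, c: False}
  {c: True, p: False, z: False}


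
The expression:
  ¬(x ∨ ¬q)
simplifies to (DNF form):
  q ∧ ¬x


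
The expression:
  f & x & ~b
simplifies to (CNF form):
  f & x & ~b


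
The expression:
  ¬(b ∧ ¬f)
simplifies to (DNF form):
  f ∨ ¬b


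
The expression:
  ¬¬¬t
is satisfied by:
  {t: False}


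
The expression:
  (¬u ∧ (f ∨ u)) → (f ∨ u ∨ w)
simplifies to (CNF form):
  True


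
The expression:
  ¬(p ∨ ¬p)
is never true.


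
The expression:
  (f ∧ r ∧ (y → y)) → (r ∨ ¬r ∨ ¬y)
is always true.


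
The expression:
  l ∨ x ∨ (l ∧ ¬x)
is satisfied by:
  {x: True, l: True}
  {x: True, l: False}
  {l: True, x: False}


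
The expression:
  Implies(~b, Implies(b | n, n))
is always true.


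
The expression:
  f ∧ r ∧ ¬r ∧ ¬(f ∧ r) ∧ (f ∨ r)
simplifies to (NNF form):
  False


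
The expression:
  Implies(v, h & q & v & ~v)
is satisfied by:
  {v: False}


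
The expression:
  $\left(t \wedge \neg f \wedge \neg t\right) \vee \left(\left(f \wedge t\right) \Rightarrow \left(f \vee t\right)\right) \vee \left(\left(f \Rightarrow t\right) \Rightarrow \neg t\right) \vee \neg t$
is always true.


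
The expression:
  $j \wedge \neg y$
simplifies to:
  $j \wedge \neg y$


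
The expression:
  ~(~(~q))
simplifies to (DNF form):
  ~q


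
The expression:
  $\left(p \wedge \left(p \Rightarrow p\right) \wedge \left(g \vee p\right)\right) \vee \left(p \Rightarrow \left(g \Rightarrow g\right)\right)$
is always true.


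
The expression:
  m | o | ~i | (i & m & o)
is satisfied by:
  {o: True, m: True, i: False}
  {o: True, m: False, i: False}
  {m: True, o: False, i: False}
  {o: False, m: False, i: False}
  {i: True, o: True, m: True}
  {i: True, o: True, m: False}
  {i: True, m: True, o: False}


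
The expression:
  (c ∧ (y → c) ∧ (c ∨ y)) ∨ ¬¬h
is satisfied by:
  {c: True, h: True}
  {c: True, h: False}
  {h: True, c: False}


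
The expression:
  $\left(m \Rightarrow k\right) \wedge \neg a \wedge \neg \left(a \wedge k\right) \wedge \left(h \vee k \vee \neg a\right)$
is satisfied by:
  {k: True, m: False, a: False}
  {m: False, a: False, k: False}
  {k: True, m: True, a: False}


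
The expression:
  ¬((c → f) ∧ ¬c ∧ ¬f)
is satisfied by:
  {c: True, f: True}
  {c: True, f: False}
  {f: True, c: False}


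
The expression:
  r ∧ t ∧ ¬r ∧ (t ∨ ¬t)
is never true.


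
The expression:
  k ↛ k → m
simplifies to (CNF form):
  True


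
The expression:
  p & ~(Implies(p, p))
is never true.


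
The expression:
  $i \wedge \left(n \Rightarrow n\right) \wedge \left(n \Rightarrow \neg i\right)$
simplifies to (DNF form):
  $i \wedge \neg n$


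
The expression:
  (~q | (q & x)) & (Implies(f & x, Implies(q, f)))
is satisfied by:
  {x: True, q: False}
  {q: False, x: False}
  {q: True, x: True}


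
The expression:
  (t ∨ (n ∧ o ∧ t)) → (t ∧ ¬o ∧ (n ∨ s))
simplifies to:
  (n ∧ ¬o) ∨ (s ∧ ¬o) ∨ ¬t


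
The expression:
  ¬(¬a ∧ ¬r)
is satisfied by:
  {r: True, a: True}
  {r: True, a: False}
  {a: True, r: False}


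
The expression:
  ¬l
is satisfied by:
  {l: False}


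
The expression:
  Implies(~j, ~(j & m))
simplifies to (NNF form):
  True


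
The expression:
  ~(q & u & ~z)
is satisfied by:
  {z: True, u: False, q: False}
  {u: False, q: False, z: False}
  {z: True, q: True, u: False}
  {q: True, u: False, z: False}
  {z: True, u: True, q: False}
  {u: True, z: False, q: False}
  {z: True, q: True, u: True}


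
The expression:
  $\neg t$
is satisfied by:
  {t: False}


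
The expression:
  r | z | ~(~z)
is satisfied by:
  {r: True, z: True}
  {r: True, z: False}
  {z: True, r: False}


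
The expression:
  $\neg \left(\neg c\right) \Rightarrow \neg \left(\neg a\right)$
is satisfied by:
  {a: True, c: False}
  {c: False, a: False}
  {c: True, a: True}


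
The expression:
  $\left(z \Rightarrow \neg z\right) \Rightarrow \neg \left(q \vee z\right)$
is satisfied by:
  {z: True, q: False}
  {q: False, z: False}
  {q: True, z: True}


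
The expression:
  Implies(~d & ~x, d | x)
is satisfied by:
  {x: True, d: True}
  {x: True, d: False}
  {d: True, x: False}


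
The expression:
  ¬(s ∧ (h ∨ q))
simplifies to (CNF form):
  (¬h ∨ ¬s) ∧ (¬q ∨ ¬s)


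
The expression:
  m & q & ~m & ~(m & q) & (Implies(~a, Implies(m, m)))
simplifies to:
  False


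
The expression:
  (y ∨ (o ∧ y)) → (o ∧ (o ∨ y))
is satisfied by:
  {o: True, y: False}
  {y: False, o: False}
  {y: True, o: True}


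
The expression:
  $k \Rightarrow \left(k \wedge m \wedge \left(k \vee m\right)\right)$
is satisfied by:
  {m: True, k: False}
  {k: False, m: False}
  {k: True, m: True}


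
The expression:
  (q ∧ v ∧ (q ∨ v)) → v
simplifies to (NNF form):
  True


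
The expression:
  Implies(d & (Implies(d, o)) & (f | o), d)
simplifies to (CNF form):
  True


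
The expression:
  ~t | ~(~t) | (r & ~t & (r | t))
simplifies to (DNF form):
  True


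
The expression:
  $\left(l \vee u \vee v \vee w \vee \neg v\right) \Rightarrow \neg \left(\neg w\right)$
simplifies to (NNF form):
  $w$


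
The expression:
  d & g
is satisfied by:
  {d: True, g: True}


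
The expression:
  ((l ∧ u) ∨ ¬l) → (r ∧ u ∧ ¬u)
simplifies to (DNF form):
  l ∧ ¬u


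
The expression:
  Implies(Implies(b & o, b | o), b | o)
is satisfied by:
  {b: True, o: True}
  {b: True, o: False}
  {o: True, b: False}


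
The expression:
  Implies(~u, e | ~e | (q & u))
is always true.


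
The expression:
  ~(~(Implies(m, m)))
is always true.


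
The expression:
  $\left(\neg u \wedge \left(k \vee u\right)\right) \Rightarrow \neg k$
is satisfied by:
  {u: True, k: False}
  {k: False, u: False}
  {k: True, u: True}


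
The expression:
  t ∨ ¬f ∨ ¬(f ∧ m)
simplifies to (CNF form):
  t ∨ ¬f ∨ ¬m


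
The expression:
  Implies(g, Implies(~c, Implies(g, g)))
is always true.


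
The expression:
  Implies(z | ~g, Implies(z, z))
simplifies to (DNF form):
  True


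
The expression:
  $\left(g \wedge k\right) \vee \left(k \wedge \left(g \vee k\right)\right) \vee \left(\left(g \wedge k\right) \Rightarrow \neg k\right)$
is always true.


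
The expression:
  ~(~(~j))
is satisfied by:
  {j: False}


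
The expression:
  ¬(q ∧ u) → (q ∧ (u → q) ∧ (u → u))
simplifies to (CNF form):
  q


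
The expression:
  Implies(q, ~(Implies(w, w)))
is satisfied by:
  {q: False}


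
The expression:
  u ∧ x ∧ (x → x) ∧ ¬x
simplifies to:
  False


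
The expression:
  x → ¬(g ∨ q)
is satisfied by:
  {g: False, x: False, q: False}
  {q: True, g: False, x: False}
  {g: True, q: False, x: False}
  {q: True, g: True, x: False}
  {x: True, q: False, g: False}


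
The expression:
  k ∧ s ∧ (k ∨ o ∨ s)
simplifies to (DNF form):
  k ∧ s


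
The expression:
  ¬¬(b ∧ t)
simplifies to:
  b ∧ t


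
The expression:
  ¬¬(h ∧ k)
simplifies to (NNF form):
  h ∧ k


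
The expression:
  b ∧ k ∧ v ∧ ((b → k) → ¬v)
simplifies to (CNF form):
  False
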